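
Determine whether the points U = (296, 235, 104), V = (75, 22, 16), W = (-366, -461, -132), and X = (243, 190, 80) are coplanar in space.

The four points are coplanar iff the 3×3 determinant with rows UV, UW, UX is zero.
Rows: (-221, -213, -88), (-662, -696, -236), (-53, -45, -24).
Expanding along the first row: (-221)(6084) − (-213)(3380) + (-88)(-7098) = 0.
Zero determinant ⇒ coplanar.

Yes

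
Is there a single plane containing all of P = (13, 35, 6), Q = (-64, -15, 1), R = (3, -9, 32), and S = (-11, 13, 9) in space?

A normal to the plane through P, Q, R is n = PQ × PR = (-1520, 2052, 2888).
The plane has equation n·X = 69388. For S: n·S = 69388.
Equal, so S lies in the plane and all four are coplanar.

Yes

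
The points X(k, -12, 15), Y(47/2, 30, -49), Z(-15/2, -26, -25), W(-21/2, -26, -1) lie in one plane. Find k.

-11/2

Coplanarity ⇔ det[XY; XZ; XW] = 0.
Expanding, this is linear in k: (1344)k + (7392) = 0.
So k = -11/2.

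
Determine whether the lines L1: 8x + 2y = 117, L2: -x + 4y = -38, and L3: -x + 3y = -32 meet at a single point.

Lines aᵢx + bᵢy = cᵢ with pairwise distinct directions are concurrent exactly when det[aᵢ bᵢ cᵢ] = 0.
Here the determinant is 17.
Nonzero, so no common point exists.

No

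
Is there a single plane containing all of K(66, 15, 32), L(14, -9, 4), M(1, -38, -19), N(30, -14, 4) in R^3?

With K as base: KL = (-52, -24, -28), KM = (-65, -53, -51), KN = (-36, -29, -28).
KM × KN = (5, 16, -23).
KL · (KM × KN) = 0.
The scalar triple product vanishes, so the four points are coplanar.

Yes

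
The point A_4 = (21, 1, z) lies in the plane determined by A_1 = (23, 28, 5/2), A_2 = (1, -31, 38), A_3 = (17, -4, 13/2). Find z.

The plane through A_1, A_2, A_3 has equation 900x − 125y + 350z = 18075.
Substituting A_4: (350)z + (18775) = 18075, so z = -2.

-2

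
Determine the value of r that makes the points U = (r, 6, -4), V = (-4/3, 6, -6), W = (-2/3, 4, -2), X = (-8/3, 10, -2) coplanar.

-4/3

Coplanarity ⇔ det[UV; UW; UX] = 0.
Expanding, this is linear in r: (24)r + (32) = 0.
So r = -4/3.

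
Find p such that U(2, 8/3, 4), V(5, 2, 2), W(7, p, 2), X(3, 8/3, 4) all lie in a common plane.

2

Normal to plane UVX: n = (0, -2, 2/3); plane equation n·P = -8/3.
Requiring n·W = -8/3: (-2)p + (4/3) = -8/3.
So p = 2.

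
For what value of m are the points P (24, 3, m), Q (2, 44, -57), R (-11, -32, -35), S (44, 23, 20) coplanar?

0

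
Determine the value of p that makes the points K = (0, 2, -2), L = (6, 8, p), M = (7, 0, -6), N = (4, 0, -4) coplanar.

-8

Normal to plane KMN: n = (-4, -2, -6); plane equation n·P = 8.
Requiring n·L = 8: (-6)p + (-40) = 8.
So p = -8.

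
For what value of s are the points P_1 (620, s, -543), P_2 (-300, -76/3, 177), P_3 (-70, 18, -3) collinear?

Collinearity requires P_1P_2 × P_1P_3 = 0; each component is linear in s.
The x-component gives (180)s + (-26640) = 0, so s = 148.
The remaining components then also vanish.

148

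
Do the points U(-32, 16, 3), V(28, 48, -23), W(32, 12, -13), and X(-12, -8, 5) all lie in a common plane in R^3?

Yes

With U as base: UV = (60, 32, -26), UW = (64, -4, -16), UX = (20, -24, 2).
UW × UX = (-392, -448, -1456).
UV · (UW × UX) = 0.
The scalar triple product vanishes, so the four points are coplanar.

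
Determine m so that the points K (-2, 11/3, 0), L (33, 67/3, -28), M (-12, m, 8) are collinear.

-5/3

Collinearity requires KL × KM = 0; each component is linear in m.
The x-component gives (28)m + (140/3) = 0, so m = -5/3.
The remaining components then also vanish.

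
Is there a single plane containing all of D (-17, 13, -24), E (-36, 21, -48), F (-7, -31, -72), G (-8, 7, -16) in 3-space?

Yes

The four points are coplanar iff the 3×3 determinant with rows DE, DF, DG is zero.
Rows: (-19, 8, -24), (10, -44, -48), (9, -6, 8).
Expanding along the first row: (-19)(-640) − (8)(512) + (-24)(336) = 0.
Zero determinant ⇒ coplanar.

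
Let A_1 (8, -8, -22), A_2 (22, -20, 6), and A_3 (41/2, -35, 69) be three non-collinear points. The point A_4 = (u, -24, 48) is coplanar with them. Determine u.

9/2

Coplanarity requires A_1A_2 · (A_1A_3 × A_1A_4) = 0.
A_1A_2 = (14, -12, 28), A_1A_3 = (25/2, -27, 91); the triple product is linear in u with coefficient -336 and constant term 1512.
Setting it to zero: u = 9/2.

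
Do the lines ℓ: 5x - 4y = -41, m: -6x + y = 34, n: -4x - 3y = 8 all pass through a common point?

Yes

Intersecting ℓ and m: solving the 2×2 system gives (x, y) = (-5, 4).
Substitute into n: (-4)(-5) + (-3)(4) = 8.
This equals 8, so (-5, 4) lies on all three lines and they are concurrent.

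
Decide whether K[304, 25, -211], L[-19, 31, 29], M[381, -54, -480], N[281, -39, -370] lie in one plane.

With K as base: KL = (-323, 6, 240), KM = (77, -79, -269), KN = (-23, -64, -159).
KM × KN = (-4655, 18430, -6745).
KL · (KM × KN) = -4655.
Since -4655 ≠ 0, the four points are not coplanar.

No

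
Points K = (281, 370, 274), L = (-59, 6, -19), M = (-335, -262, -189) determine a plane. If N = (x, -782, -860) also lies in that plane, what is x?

Coplanarity requires KL · (KM × KN) = 0.
KL = (-340, -364, -293), KM = (-616, -632, -463); the triple product is linear in x with coefficient -16644 and constant term -11301276.
Setting it to zero: x = -679.

-679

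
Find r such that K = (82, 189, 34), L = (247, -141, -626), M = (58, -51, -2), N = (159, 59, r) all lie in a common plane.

Coplanarity ⇔ det[KL; KM; KN] = 0.
Expanding, this is linear in r: (-47520)r + (-12497760) = 0.
So r = -263.

-263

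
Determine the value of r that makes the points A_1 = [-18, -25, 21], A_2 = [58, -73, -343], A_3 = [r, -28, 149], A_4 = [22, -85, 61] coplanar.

Normal to plane A_1A_2A_4: n = (-23760, -17600, -2640); plane equation n·P = 812240.
Requiring n·A_3 = 812240: (-23760)r + (99440) = 812240.
So r = -30.

-30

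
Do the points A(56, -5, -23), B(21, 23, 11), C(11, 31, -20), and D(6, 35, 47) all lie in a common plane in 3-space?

A normal to the plane through A, B, C is n = AB × AC = (-1140, -1425, 0).
The plane has equation n·P = -56715. For D: n·D = -56715.
Equal, so D lies in the plane and all four are coplanar.

Yes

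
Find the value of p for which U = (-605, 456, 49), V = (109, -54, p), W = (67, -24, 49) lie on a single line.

Collinearity requires UV × UW = 0; each component is linear in p.
The x-component gives (480)p + (-23520) = 0, so p = 49.
The remaining components then also vanish.

49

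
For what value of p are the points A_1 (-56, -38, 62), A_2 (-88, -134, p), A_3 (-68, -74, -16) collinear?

-146

Direction A_1A_3 = (-12, -36, -78). From the x-coordinate of A_2, the parameter along the line is τ = (-88 − (-56))/(-12) = 8/3.
Then p = 62 + 8/3·(-78) = -146.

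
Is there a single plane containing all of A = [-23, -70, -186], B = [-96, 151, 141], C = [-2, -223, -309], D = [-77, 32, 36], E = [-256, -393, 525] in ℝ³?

Yes

The plane through A, B, C has normal n = AB × AC = (22848, -2112, 6528) and equation n·P = -1591872.
Checking the remaining points: n·D = -1591872, n·E = -1591872.
All equal -1591872, so all 5 points lie in one plane.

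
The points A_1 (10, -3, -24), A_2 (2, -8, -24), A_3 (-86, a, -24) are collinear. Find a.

-63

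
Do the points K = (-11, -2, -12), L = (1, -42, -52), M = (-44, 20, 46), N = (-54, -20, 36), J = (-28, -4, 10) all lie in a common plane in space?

The plane through K, L, M has normal n = KL × KM = (-1440, 624, -1056) and equation n·P = 27264.
Checking the remaining points: n·N = 27264, n·J = 27264.
All equal 27264, so all 5 points lie in one plane.

Yes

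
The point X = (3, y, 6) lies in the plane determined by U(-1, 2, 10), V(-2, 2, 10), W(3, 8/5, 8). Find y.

6/5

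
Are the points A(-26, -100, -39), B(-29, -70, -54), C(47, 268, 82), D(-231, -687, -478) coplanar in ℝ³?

A normal to the plane through A, B, C is n = AB × AC = (9150, -732, -3294).
The plane has equation n·P = -36234. For D: n·D = -36234.
Equal, so D lies in the plane and all four are coplanar.

Yes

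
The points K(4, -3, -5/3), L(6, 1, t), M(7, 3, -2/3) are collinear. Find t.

Collinearity requires KL × KM = 0; each component is linear in t.
The x-component gives (-6)t + (-6) = 0, so t = -1.
The remaining components then also vanish.

-1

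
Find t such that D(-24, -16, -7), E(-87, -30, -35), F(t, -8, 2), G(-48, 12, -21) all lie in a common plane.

-3

Normal to plane DEG: n = (980, -210, -2100); plane equation n·P = -5460.
Requiring n·F = -5460: (980)t + (-2520) = -5460.
So t = -3.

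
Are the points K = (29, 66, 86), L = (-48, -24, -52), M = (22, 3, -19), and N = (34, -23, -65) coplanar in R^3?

Yes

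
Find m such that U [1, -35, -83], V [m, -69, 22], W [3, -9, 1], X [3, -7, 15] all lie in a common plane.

-6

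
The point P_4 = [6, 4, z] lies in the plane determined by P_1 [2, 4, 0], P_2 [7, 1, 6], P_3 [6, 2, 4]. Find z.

0

The plane through P_1, P_2, P_3 has equation 4y + 2z = 16.
Substituting P_4: (2)z + (16) = 16, so z = 0.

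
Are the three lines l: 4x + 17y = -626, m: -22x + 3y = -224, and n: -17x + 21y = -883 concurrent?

Yes

Intersecting l and m: solving the 2×2 system gives (x, y) = (5, -38).
Substitute into n: (-17)(5) + (21)(-38) = -883.
This equals -883, so (5, -38) lies on all three lines and they are concurrent.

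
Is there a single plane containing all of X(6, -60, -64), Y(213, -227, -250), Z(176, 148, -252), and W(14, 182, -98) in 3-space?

A normal to the plane through X, Y, Z is n = XY × XZ = (70084, 7296, 71446).
The plane has equation n·P = -4589800. For W: n·W = -4692660.
-4692660 ≠ -4589800, so W is off the plane.

No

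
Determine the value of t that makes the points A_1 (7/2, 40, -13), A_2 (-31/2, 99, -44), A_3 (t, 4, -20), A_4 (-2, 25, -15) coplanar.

-12

Normal to plane A_1A_2A_4: n = (-583, 265/2, 1219/2); plane equation n·P = -4664.
Requiring n·A_3 = -4664: (-583)t + (-11660) = -4664.
So t = -12.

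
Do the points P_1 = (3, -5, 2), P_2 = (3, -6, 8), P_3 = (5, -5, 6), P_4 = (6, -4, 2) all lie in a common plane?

Yes

The four points are coplanar iff the 3×3 determinant with rows P_1P_2, P_1P_3, P_1P_4 is zero.
Rows: (0, -1, 6), (2, 0, 4), (3, 1, 0).
Expanding along the first row: (0)(-4) − (-1)(-12) + (6)(2) = 0.
Zero determinant ⇒ coplanar.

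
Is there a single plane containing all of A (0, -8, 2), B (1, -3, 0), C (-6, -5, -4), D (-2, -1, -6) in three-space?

The four points are coplanar iff the 3×3 determinant with rows AB, AC, AD is zero.
Rows: (1, 5, -2), (-6, 3, -6), (-2, 7, -8).
Expanding along the first row: (1)(18) − (5)(36) + (-2)(-36) = -90.
Nonzero ⇒ not coplanar.

No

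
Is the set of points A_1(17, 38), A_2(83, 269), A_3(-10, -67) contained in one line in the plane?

No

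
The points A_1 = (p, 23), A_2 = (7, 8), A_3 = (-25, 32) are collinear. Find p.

-13

Collinearity: (A_1 − A_2) must be parallel to (A_3 − A_2) = (-32, 24).
Cross-multiplying the components: (p − 7)·(24) = (15)·(-32).
Solving gives p = -13.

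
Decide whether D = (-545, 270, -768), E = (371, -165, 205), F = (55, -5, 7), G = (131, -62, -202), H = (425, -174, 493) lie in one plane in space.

Yes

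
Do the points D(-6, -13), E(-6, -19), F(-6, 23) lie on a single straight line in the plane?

DE = (0, -6), DF = (0, 36).
Twice the signed area of △DEF is (0)(36) − (-6)(0) = 0.
The triangle is degenerate (zero area), so the points are collinear.

Yes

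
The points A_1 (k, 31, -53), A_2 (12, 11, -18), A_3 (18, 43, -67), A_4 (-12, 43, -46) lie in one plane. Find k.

Coplanarity ⇔ det[A_1A_2; A_1A_3; A_1A_4] = 0.
Expanding, this is linear in k: (-672)k + (14784) = 0.
So k = 22.

22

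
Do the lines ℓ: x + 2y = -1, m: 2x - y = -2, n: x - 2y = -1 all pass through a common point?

Yes

Intersecting ℓ and m: solving the 2×2 system gives (x, y) = (-1, 0).
Substitute into n: (1)(-1) + (-2)(0) = -1.
This equals -1, so (-1, 0) lies on all three lines and they are concurrent.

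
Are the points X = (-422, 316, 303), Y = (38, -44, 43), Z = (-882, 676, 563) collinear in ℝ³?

Yes

XY = (460, -360, -260), XZ = (-460, 360, 260).
Each component of XZ is -1 times the corresponding component of XY, so XZ = -1·XY and the points are collinear.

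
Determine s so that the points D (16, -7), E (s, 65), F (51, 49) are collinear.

61

Collinearity: (E − D) must be parallel to (F − D) = (35, 56).
Cross-multiplying the components: (s − 16)·(56) = (72)·(35).
Solving gives s = 61.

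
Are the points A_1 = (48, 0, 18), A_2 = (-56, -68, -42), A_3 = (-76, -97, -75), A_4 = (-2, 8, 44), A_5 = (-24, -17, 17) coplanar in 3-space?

Yes

The plane through A_1, A_2, A_3 has normal n = A_1A_2 × A_1A_3 = (504, -2232, 1656) and equation n·P = 54000.
Checking the remaining points: n·A_4 = 54000, n·A_5 = 54000.
All equal 54000, so all 5 points lie in one plane.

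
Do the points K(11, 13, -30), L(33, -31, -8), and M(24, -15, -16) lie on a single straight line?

KL = (22, -44, 22), KM = (13, -28, 14).
KL × KM = (0, -22, -44).
The cross product is nonzero, so the points do not lie on one line.

No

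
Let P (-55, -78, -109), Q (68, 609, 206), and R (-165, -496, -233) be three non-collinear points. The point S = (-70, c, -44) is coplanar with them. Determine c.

-33

Coplanarity requires PQ · (PR × PS) = 0.
PQ = (123, 687, 315), PR = (-110, -418, -124); the triple product is linear in c with coefficient -19398 and constant term -640134.
Setting it to zero: c = -33.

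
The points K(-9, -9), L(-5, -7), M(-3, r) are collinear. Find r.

-6

Collinearity: (M − K) must be parallel to (L − K) = (4, 2).
Cross-multiplying the components: (r − (-9))·(4) = (6)·(2).
Solving gives r = -6.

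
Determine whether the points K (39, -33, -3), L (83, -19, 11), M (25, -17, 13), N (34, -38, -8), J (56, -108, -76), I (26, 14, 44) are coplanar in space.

The plane through K, L, M has normal n = KL × KM = (0, -900, 900) and equation n·P = 27000.
Checking the remaining points: n·N = 27000, n·J = 28800, n·I = 27000.
Since n·J = 28800 ≠ 27000, J is off the plane and the points are not all coplanar.

No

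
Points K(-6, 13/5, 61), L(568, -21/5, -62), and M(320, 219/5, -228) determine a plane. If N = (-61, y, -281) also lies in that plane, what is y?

Coplanarity requires KL · (KM × KN) = 0.
KL = (574, -34/5, -123), KM = (326, 206/5, -289); the triple product is linear in y with coefficient 125788 and constant term -9559888.
Setting it to zero: y = 76.

76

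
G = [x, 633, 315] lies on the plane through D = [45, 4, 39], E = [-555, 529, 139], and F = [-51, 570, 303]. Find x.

The plane through D, E, F has equation 82000x + 148800y − 289200z = -6993600.
Substituting G: (82000)x + (3092400) = -6993600, so x = -123.

-123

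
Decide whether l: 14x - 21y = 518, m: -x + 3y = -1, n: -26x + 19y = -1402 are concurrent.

No

Lines aᵢx + bᵢy = cᵢ with pairwise distinct directions are concurrent exactly when det[aᵢ bᵢ cᵢ] = 0.
Here the determinant is 840.
Nonzero, so no common point exists.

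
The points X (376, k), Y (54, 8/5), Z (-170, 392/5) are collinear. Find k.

The three points are collinear iff det[XY; XZ] = 0.
This determinant is linear in k: (-224)k + (-121856/5) = 0, so k = -544/5.

-544/5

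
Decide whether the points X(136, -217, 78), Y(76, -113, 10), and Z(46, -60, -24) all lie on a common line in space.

XY = (-60, 104, -68), XZ = (-90, 157, -102).
XY × XZ = (68, 0, -60).
The cross product is nonzero, so the points do not lie on one line.

No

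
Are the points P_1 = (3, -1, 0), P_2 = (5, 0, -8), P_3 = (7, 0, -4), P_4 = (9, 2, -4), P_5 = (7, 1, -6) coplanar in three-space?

The plane through P_1, P_2, P_3 has normal n = P_1P_2 × P_1P_3 = (4, -24, -2) and equation n·P = 36.
Checking the remaining points: n·P_4 = -4, n·P_5 = 16.
Since n·P_4 = -4 ≠ 36, P_4 is off the plane and the points are not all coplanar.

No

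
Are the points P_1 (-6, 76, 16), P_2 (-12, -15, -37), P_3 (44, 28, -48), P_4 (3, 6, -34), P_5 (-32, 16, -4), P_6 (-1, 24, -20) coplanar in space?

Yes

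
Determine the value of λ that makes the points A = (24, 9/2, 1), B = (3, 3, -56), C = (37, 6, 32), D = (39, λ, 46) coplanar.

The points are coplanar iff AB · (AC × AD) = 0.
Expanding, this is linear in λ: (-90)λ + (450) = 0.
So λ = 5.

5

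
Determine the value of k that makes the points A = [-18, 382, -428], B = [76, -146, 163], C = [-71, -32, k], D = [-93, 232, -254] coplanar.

Normal to plane ABD: n = (-3222, -60681, -53700); plane equation n·P = -138546.
Requiring n·C = -138546: (-53700)k + (2170554) = -138546.
So k = 43.

43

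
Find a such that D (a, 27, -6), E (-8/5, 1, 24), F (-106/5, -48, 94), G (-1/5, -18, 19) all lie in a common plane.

Coplanarity ⇔ det[DE; DF; DG] = 0.
Expanding, this is linear in a: (-1575)a + (10710) = 0.
So a = 34/5.

34/5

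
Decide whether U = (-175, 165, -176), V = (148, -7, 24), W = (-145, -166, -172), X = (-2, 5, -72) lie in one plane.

A normal to the plane through U, V, W is n = UV × UW = (65512, 4708, -101753).
The plane has equation n·P = 7220748. For X: n·X = 7218732.
7218732 ≠ 7220748, so X is off the plane.

No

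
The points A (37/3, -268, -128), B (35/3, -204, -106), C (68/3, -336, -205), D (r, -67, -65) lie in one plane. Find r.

The points are coplanar iff AB · (AC × AD) = 0.
Expanding, this is linear in r: (-3432)r + (38896) = 0.
So r = 34/3.

34/3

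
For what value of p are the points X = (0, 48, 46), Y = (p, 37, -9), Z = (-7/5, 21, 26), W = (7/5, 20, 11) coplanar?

Normal to plane XZW: n = (385, -77, 77); plane equation n·P = -154.
Requiring n·Y = -154: (385)p + (-3542) = -154.
So p = 44/5.

44/5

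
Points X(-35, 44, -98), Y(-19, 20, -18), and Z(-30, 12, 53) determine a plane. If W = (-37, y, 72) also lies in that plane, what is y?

12

The plane through X, Y, Z has equation −1064x − 2016y − 392z = -13048.
Substituting W: (-2016)y + (11144) = -13048, so y = 12.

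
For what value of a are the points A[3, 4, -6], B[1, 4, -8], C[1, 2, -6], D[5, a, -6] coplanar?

6

The points are coplanar iff AB · (AC × AD) = 0.
Expanding, this is linear in a: (4)a + (-24) = 0.
So a = 6.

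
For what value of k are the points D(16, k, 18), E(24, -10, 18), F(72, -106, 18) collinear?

Direction EF = (48, -96, 0). From the x-coordinate of D, the parameter along the line is τ = (16 − 24)/48 = -1/6.
Then k = (-10) + (-1/6)·(-96) = 6.

6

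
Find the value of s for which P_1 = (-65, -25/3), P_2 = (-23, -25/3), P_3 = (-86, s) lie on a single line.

-25/3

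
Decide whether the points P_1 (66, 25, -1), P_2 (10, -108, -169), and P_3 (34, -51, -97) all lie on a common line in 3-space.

Yes

P_1P_2 = (-56, -133, -168), P_1P_3 = (-32, -76, -96).
P_1P_2 × P_1P_3 = (0, 0, 0).
The cross product vanishes, so the three points are collinear.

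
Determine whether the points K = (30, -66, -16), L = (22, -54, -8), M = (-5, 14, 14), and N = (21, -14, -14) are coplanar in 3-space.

Yes

With K as base: KL = (-8, 12, 8), KM = (-35, 80, 30), KN = (-9, 52, 2).
KM × KN = (-1400, -200, -1100).
KL · (KM × KN) = 0.
The scalar triple product vanishes, so the four points are coplanar.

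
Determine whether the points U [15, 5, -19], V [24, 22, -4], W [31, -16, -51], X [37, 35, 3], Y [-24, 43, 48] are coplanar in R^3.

No

The plane through U, V, W has normal n = UV × UW = (-229, 528, -461) and equation n·P = 7964.
Checking the remaining points: n·X = 8624, n·Y = 6072.
Since n·X = 8624 ≠ 7964, X is off the plane and the points are not all coplanar.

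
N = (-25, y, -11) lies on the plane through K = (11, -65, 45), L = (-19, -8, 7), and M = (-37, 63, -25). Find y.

Coplanarity requires KL · (KM × KN) = 0.
KL = (-30, 57, -38), KM = (-48, 128, -70); the triple product is linear in y with coefficient -276 and constant term 12420.
Setting it to zero: y = 45.

45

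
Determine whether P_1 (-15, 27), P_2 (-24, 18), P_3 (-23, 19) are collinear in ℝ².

P_1P_2 = (-9, -9), P_1P_3 = (-8, -8).
det[P_1P_2; P_1P_3] = (-9)(-8) − (-9)(-8) = 0.
The determinant is zero, so the points are collinear.

Yes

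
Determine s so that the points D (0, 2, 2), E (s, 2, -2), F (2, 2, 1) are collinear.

Collinearity requires DE × DF = 0; each component is linear in s.
The y-component gives (1)s + (-8) = 0, so s = 8.
The remaining components then also vanish.

8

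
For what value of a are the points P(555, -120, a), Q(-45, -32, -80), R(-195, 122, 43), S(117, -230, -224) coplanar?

Coplanarity ⇔ det[PQ; PR; PS] = 0.
Expanding, this is linear in a: (-4752)a + (-1834272) = 0.
So a = -386.

-386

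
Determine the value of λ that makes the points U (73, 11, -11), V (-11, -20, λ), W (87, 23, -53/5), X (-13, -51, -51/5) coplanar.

Coplanarity ⇔ det[UV; UW; UX] = 0.
Expanding, this is linear in λ: (164)λ + (328) = 0.
So λ = -2.

-2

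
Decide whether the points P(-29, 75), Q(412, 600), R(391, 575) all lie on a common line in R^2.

Yes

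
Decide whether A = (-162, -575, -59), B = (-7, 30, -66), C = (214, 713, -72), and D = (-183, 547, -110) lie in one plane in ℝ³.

No

The four points are coplanar iff the 3×3 determinant with rows AB, AC, AD is zero.
Rows: (155, 605, -7), (376, 1288, -13), (-21, 1122, -51).
Expanding along the first row: (155)(-51102) − (605)(-19449) + (-7)(448920) = 703395.
Nonzero ⇒ not coplanar.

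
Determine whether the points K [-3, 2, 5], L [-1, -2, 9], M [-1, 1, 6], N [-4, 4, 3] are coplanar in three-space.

Yes

With K as base: KL = (2, -4, 4), KM = (2, -1, 1), KN = (-1, 2, -2).
KM × KN = (0, 3, 3).
KL · (KM × KN) = 0.
The scalar triple product vanishes, so the four points are coplanar.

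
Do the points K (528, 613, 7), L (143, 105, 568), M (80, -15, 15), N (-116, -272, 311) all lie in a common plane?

No

With K as base: KL = (-385, -508, 561), KM = (-448, -628, 8), KN = (-644, -885, 304).
KM × KN = (-183832, 131040, -7952).
KL · (KM × KN) = -254072.
Since -254072 ≠ 0, the four points are not coplanar.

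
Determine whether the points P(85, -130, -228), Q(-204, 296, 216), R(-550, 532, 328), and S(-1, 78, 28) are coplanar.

The four points are coplanar iff the 3×3 determinant with rows PQ, PR, PS is zero.
Rows: (-289, 426, 444), (-635, 662, 556), (-86, 208, 256).
Expanding along the first row: (-289)(53824) − (426)(-114744) + (444)(-75148) = -39904.
Nonzero ⇒ not coplanar.

No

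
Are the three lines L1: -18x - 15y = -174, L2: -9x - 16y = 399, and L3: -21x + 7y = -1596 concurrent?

Lines aᵢx + bᵢy = cᵢ with pairwise distinct directions are concurrent exactly when det[aᵢ bᵢ cᵢ] = 0.
Here the determinant is 1197.
Nonzero, so no common point exists.

No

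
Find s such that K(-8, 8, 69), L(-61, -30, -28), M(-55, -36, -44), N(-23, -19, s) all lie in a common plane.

-1

Coplanarity ⇔ det[KL; KM; KN] = 0.
Expanding, this is linear in s: (546)s + (546) = 0.
So s = -1.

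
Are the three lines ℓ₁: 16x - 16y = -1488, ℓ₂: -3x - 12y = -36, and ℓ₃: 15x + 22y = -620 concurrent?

Intersecting ℓ₁ and ℓ₂: solving the 2×2 system gives (x, y) = (-72, 21).
Substitute into ℓ₃: (15)(-72) + (22)(21) = -618.
But ℓ₃ requires -620 ≠ -618, so the three lines have no common point.

No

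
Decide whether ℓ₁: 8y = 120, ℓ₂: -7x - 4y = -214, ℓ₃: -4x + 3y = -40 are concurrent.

No

Intersecting ℓ₁ and ℓ₂: solving the 2×2 system gives (x, y) = (22, 15).
Substitute into ℓ₃: (-4)(22) + (3)(15) = -43.
But ℓ₃ requires -40 ≠ -43, so the three lines have no common point.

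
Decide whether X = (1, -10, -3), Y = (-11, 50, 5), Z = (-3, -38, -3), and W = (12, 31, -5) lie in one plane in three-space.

Yes

With X as base: XY = (-12, 60, 8), XZ = (-4, -28, 0), XW = (11, 41, -2).
XZ × XW = (56, -8, 144).
XY · (XZ × XW) = 0.
The scalar triple product vanishes, so the four points are coplanar.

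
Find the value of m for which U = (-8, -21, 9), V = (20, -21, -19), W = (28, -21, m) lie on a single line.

Direction UV = (28, 0, -28). From the x-coordinate of W, the parameter along the line is τ = (28 − (-8))/28 = 9/7.
Then m = 9 + 9/7·(-28) = -27.

-27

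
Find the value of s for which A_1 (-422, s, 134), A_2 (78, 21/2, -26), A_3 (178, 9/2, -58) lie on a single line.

81/2

Direction A_2A_3 = (100, -6, -32). From the x-coordinate of A_1, the parameter along the line is τ = (-422 − 78)/100 = -5.
Then s = 21/2 + (-5)·(-6) = 81/2.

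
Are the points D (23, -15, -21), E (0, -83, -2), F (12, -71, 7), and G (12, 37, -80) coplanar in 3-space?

Yes

With D as base: DE = (-23, -68, 19), DF = (-11, -56, 28), DG = (-11, 52, -59).
DF × DG = (1848, -957, -1188).
DE · (DF × DG) = 0.
The scalar triple product vanishes, so the four points are coplanar.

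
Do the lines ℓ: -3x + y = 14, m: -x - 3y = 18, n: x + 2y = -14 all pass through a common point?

Yes

The three lines meet at one point iff the augmented coefficient matrix [aᵢ bᵢ cᵢ] has rank < 3, i.e. its determinant vanishes.
Here the determinant is 0.
It vanishes, so the lines are concurrent at (-6, -4).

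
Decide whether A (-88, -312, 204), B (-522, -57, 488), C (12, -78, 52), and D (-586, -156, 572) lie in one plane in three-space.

No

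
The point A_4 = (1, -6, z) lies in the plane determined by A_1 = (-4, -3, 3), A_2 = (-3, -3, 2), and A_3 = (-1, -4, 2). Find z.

The plane through A_1, A_2, A_3 has equation −1x − 2y − 1z = 7.
Substituting A_4: (-1)z + (11) = 7, so z = 4.

4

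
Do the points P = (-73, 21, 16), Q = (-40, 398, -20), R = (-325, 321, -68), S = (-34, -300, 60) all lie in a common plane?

Yes

The four points are coplanar iff the 3×3 determinant with rows PQ, PR, PS is zero.
Rows: (33, 377, -36), (-252, 300, -84), (39, -321, 44).
Expanding along the first row: (33)(-13764) − (377)(-7812) + (-36)(69192) = 0.
Zero determinant ⇒ coplanar.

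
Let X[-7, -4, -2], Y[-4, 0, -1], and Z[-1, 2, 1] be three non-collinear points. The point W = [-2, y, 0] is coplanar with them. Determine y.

2

Coplanarity requires XY · (XZ × XW) = 0.
XY = (3, 4, 1), XZ = (6, 6, 3); the triple product is linear in y with coefficient -3 and constant term 6.
Setting it to zero: y = 2.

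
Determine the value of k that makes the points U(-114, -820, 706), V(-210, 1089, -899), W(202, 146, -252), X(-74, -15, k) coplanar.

-3

Normal to plane UVW: n = (-278392, -599148, -695980); plane equation n·P = 31676168.
Requiring n·X = 31676168: (-695980)k + (29588228) = 31676168.
So k = -3.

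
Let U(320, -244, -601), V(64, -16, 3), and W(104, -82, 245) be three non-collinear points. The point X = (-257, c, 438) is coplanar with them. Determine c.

299

Coplanarity requires UV · (UW × UX) = 0.
UV = (-256, 228, 604), UW = (-216, 162, 846); the triple product is linear in c with coefficient 86112 and constant term -25747488.
Setting it to zero: c = 299.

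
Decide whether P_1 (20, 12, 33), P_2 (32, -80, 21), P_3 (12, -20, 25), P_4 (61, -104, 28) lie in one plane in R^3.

A normal to the plane through P_1, P_2, P_3 is n = P_1P_2 × P_1P_3 = (352, 192, -1120).
The plane has equation n·P = -27616. For P_4: n·P_4 = -29856.
-29856 ≠ -27616, so P_4 is off the plane.

No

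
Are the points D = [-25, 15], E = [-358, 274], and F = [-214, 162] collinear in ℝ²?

DE = (-333, 259), DF = (-189, 147).
Twice the signed area of △DEF is (-333)(147) − (259)(-189) = 0.
The triangle is degenerate (zero area), so the points are collinear.

Yes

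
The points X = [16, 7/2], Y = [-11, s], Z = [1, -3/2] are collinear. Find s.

The three points are collinear iff det[XY; XZ] = 0.
This determinant is linear in s: (15)s + (165/2) = 0, so s = -11/2.

-11/2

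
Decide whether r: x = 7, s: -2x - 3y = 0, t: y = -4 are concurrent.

No

Lines aᵢx + bᵢy = cᵢ with pairwise distinct directions are concurrent exactly when det[aᵢ bᵢ cᵢ] = 0.
Here the determinant is -2.
Nonzero, so no common point exists.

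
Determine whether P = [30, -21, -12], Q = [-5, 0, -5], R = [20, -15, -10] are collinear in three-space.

Yes

PQ = (-35, 21, 7), PR = (-10, 6, 2).
Each component of PR is 2/7 times the corresponding component of PQ, so PR = 2/7·PQ and the points are collinear.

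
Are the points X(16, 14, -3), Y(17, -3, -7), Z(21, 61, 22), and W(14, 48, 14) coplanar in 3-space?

No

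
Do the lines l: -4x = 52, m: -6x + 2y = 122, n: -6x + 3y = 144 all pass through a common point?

Yes

Intersecting l and m: solving the 2×2 system gives (x, y) = (-13, 22).
Substitute into n: (-6)(-13) + (3)(22) = 144.
This equals 144, so (-13, 22) lies on all three lines and they are concurrent.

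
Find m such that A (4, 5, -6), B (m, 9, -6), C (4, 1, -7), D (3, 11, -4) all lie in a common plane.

Normal to plane ACD: n = (-2, 1, -4); plane equation n·P = 21.
Requiring n·B = 21: (-2)m + (33) = 21.
So m = 6.

6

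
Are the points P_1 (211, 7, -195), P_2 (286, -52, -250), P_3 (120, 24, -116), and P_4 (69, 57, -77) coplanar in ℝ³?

The four points are coplanar iff the 3×3 determinant with rows P_1P_2, P_1P_3, P_1P_4 is zero.
Rows: (75, -59, -55), (-91, 17, 79), (-142, 50, 118).
Expanding along the first row: (75)(-1944) − (-59)(480) + (-55)(-2136) = 0.
Zero determinant ⇒ coplanar.

Yes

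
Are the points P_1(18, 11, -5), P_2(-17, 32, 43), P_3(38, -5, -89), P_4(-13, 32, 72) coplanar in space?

No

A normal to the plane through P_1, P_2, P_3 is n = P_1P_2 × P_1P_3 = (-996, -1980, 140).
The plane has equation n·P = -40408. For P_4: n·P_4 = -40332.
-40332 ≠ -40408, so P_4 is off the plane.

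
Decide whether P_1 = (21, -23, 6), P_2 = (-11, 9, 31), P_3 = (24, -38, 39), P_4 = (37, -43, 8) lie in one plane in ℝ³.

A normal to the plane through P_1, P_2, P_3 is n = P_1P_2 × P_1P_3 = (1431, 1131, 384).
The plane has equation n·P = 6342. For P_4: n·P_4 = 7386.
7386 ≠ 6342, so P_4 is off the plane.

No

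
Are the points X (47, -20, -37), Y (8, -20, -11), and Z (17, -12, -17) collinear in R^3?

No

XY = (-39, 0, 26), XZ = (-30, 8, 20).
XY × XZ = (-208, 0, -312).
The cross product is nonzero, so the points do not lie on one line.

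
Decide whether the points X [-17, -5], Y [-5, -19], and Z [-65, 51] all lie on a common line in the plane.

XY = (12, -14), XZ = (-48, 56).
Twice the signed area of △XYZ is (12)(56) − (-14)(-48) = 0.
The triangle is degenerate (zero area), so the points are collinear.

Yes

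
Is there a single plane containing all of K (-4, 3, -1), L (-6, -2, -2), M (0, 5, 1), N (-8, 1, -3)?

Yes

A normal to the plane through K, L, M is n = KL × KM = (-8, 0, 16).
The plane has equation n·P = 16. For N: n·N = 16.
Equal, so N lies in the plane and all four are coplanar.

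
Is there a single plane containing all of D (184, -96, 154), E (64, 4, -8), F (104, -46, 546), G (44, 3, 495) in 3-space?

The four points are coplanar iff the 3×3 determinant with rows DE, DF, DG is zero.
Rows: (-120, 100, -162), (-80, 50, 392), (-140, 99, 341).
Expanding along the first row: (-120)(-21758) − (100)(27600) + (-162)(-920) = 0.
Zero determinant ⇒ coplanar.

Yes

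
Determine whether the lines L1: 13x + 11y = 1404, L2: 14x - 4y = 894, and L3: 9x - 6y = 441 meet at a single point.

Yes

Intersecting L1 and L2: solving the 2×2 system gives (x, y) = (75, 39).
Substitute into L3: (9)(75) + (-6)(39) = 441.
This equals 441, so (75, 39) lies on all three lines and they are concurrent.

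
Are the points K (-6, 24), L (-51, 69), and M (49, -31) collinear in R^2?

Yes

KL = (-45, 45), KM = (55, -55).
det[KL; KM] = (-45)(-55) − (45)(55) = 0.
The determinant is zero, so the points are collinear.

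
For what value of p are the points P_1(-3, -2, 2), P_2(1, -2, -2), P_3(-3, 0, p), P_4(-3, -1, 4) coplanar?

6

Coplanarity ⇔ det[P_1P_2; P_1P_3; P_1P_4] = 0.
Expanding, this is linear in p: (-4)p + (24) = 0.
So p = 6.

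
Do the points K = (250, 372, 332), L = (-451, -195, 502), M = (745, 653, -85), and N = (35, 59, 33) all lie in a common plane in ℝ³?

The four points are coplanar iff the 3×3 determinant with rows KL, KM, KN is zero.
Rows: (-701, -567, 170), (495, 281, -417), (-215, -313, -299).
Expanding along the first row: (-701)(-214540) − (-567)(-237660) + (170)(-94520) = -429080.
Nonzero ⇒ not coplanar.

No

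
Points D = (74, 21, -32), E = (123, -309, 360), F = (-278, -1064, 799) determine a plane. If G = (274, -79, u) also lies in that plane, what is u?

A normal to the plane is n = DE × DF = (151090, -178703, -169325).
G lies in the plane iff n · DG = 0.
This gives (-169325)u + (42669900) = 0, so u = 252.

252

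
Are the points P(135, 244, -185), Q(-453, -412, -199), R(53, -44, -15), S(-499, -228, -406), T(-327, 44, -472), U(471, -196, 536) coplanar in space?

Yes

The plane through P, Q, R has normal n = PQ × PR = (-115552, 101108, 115552) and equation n·X = -12306288.
Checking the remaining points: n·S = -12306288, n·T = -12306288, n·U = -12306288.
All equal -12306288, so all 6 points lie in one plane.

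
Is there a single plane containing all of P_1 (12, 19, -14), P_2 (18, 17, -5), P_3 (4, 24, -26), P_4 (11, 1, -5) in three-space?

The four points are coplanar iff the 3×3 determinant with rows P_1P_2, P_1P_3, P_1P_4 is zero.
Rows: (6, -2, 9), (-8, 5, -12), (-1, -18, 9).
Expanding along the first row: (6)(-171) − (-2)(-84) + (9)(149) = 147.
Nonzero ⇒ not coplanar.

No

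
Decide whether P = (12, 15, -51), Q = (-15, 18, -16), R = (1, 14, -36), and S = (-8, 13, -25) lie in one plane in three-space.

No

With P as base: PQ = (-27, 3, 35), PR = (-11, -1, 15), PS = (-20, -2, 26).
PR × PS = (4, -14, 2).
PQ · (PR × PS) = -80.
Since -80 ≠ 0, the four points are not coplanar.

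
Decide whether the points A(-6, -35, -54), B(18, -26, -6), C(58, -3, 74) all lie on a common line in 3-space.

No

AB = (24, 9, 48), AC = (64, 32, 128).
AB × AC = (-384, 0, 192).
The cross product is nonzero, so the points do not lie on one line.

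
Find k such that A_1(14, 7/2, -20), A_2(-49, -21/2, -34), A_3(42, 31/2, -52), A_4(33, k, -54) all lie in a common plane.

27/2

Coplanarity ⇔ det[A_1A_2; A_1A_3; A_1A_4] = 0.
Expanding, this is linear in k: (-2408)k + (32508) = 0.
So k = 27/2.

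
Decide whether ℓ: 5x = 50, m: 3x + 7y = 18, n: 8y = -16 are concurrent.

The three lines meet at one point iff the augmented coefficient matrix [aᵢ bᵢ cᵢ] has rank < 3, i.e. its determinant vanishes.
Here the determinant is -80.
Nonzero, so no common point exists.

No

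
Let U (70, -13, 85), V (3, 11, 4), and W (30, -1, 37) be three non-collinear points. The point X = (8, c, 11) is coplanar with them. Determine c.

3

A normal to the plane is n = UV × UW = (-180, 24, 156).
X lies in the plane iff n · UX = 0.
This gives (24)c + (-72) = 0, so c = 3.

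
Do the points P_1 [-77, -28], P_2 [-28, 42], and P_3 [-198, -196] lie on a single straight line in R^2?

No

P_1P_2 = (49, 70), P_1P_3 = (-121, -168).
Twice the signed area of △P_1P_2P_3 is (49)(-168) − (70)(-121) = 238.
The area is nonzero, so the three points are not collinear.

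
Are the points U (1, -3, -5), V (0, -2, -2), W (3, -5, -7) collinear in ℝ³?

No

UV = (-1, 1, 3), UW = (2, -2, -2).
UV × UW = (4, 4, 0).
The cross product is nonzero, so the points do not lie on one line.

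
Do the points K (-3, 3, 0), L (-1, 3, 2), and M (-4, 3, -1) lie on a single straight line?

KL = (2, 0, 2), KM = (-1, 0, -1).
Each component of KM is -1/2 times the corresponding component of KL, so KM = -1/2·KL and the points are collinear.

Yes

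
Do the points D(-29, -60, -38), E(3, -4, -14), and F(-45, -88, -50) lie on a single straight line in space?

DE = (32, 56, 24), DF = (-16, -28, -12).
Each component of DF is -1/2 times the corresponding component of DE, so DF = -1/2·DE and the points are collinear.

Yes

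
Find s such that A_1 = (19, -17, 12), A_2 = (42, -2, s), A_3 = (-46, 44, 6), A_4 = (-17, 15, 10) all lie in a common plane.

-13

The points are coplanar iff A_1A_2 · (A_1A_3 × A_1A_4) = 0.
Expanding, this is linear in s: (116)s + (1508) = 0.
So s = -13.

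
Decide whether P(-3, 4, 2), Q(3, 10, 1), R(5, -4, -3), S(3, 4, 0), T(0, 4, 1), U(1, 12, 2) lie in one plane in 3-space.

The plane through P, Q, R has normal n = PQ × PR = (-38, 22, -96) and equation n·X = 10.
Checking the remaining points: n·S = -26, n·T = -8, n·U = 34.
Since n·S = -26 ≠ 10, S is off the plane and the points are not all coplanar.

No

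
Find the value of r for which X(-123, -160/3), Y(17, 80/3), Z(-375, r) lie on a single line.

-592/3

Collinearity: (Z − X) must be parallel to (Y − X) = (140, 80).
Cross-multiplying the components: (r − (-160/3))·(140) = (-252)·(80).
Solving gives r = -592/3.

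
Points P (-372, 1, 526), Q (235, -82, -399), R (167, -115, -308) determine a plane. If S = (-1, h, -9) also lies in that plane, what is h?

52

Coplanarity requires PQ · (PR × PS) = 0.
PQ = (607, -83, -925), PR = (539, -116, -834); the triple product is linear in h with coefficient 7663 and constant term -398476.
Setting it to zero: h = 52.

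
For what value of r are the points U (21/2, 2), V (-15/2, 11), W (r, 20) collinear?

-51/2

Collinearity: (W − U) must be parallel to (V − U) = (-18, 9).
Cross-multiplying the components: (r − 21/2)·(9) = (18)·(-18).
Solving gives r = -51/2.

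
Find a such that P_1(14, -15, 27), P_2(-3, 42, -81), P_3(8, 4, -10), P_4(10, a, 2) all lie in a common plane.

-2

Normal to plane P_1P_2P_3: n = (-57, 19, 19); plane equation n·P = -570.
Requiring n·P_4 = -570: (19)a + (-532) = -570.
So a = -2.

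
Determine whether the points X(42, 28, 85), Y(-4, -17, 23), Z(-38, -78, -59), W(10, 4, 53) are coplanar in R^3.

No

The four points are coplanar iff the 3×3 determinant with rows XY, XZ, XW is zero.
Rows: (-46, -45, -62), (-80, -106, -144), (-32, -24, -32).
Expanding along the first row: (-46)(-64) − (-45)(-2048) + (-62)(-1472) = 2048.
Nonzero ⇒ not coplanar.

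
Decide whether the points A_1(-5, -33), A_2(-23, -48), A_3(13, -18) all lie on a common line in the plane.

Yes

A_1A_2 = (-18, -15), A_1A_3 = (18, 15).
det[A_1A_2; A_1A_3] = (-18)(15) − (-15)(18) = 0.
The determinant is zero, so the points are collinear.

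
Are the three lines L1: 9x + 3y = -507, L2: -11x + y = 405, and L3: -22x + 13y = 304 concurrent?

Yes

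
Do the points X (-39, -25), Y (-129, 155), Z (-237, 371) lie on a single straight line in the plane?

XY = (-90, 180), XZ = (-198, 396).
Checking proportionality: XZ = 11/5·XY, so the vectors are parallel and the points are collinear.

Yes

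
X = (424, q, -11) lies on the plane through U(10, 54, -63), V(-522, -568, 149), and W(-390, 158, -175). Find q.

81

The plane through U, V, W has equation 47616x − 144384y − 304128z = 11839488.
Substituting X: (-144384)q + (23534592) = 11839488, so q = 81.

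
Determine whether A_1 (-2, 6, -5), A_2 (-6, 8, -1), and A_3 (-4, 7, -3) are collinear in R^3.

Yes

A_1A_2 = (-4, 2, 4), A_1A_3 = (-2, 1, 2).
A_1A_2 × A_1A_3 = (0, 0, 0).
The cross product vanishes, so the three points are collinear.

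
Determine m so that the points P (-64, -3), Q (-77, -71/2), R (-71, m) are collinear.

Collinearity: (R − P) must be parallel to (Q − P) = (-13, -65/2).
Cross-multiplying the components: (m − (-3))·(-13) = (-7)·(-65/2).
Solving gives m = -41/2.

-41/2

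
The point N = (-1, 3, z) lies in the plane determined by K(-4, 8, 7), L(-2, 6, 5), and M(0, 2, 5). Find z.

6

Coplanarity requires KL · (KM × KN) = 0.
KL = (2, -2, -2), KM = (4, -6, -2); the triple product is linear in z with coefficient -4 and constant term 24.
Setting it to zero: z = 6.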